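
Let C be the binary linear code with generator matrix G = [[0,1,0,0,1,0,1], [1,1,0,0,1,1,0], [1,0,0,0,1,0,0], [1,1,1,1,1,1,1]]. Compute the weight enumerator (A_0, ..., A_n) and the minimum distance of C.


Weight distribution: A_0 = 1, A_2 = 2, A_3 = 5, A_4 = 5, A_5 = 2, A_7 = 1. Minimum distance d = 2.

Enumerate all 2^4 = 16 messages m ∈ F_2^4.
For each, compute codeword c = mG in F_2^7, then tally its weight.
  m = 0000 → c = 0000000, weight = 0.
  m = 1000 → c = 0100101, weight = 3.
  m = 0100 → c = 1100110, weight = 4.
  m = 1100 → c = 1000011, weight = 3.
  m = 0010 → c = 1000100, weight = 2.
  m = 1010 → c = 1100001, weight = 3.
  m = 0110 → c = 0100010, weight = 2.
  m = 1110 → c = 0000111, weight = 3.
  m = 0001 → c = 1111111, weight = 7.
  m = 1001 → c = 1011010, weight = 4.
  m = 0101 → c = 0011001, weight = 3.
  m = 1101 → c = 0111100, weight = 4.
  m = 0011 → c = 0111011, weight = 5.
  m = 1011 → c = 0011110, weight = 4.
  m = 0111 → c = 1011101, weight = 5.
  m = 1111 → c = 1111000, weight = 4.
Tally weights:
  weight 0: 1 codewords.
  weight 2: 2 codewords.
  weight 3: 5 codewords.
  weight 4: 5 codewords.
  weight 5: 2 codewords.
  weight 7: 1 codewords.
Minimum distance d = smallest w > 0 with A_w > 0 = 2.
Sanity: Σ A_w = 16 = 2^4 = 16 ✓.


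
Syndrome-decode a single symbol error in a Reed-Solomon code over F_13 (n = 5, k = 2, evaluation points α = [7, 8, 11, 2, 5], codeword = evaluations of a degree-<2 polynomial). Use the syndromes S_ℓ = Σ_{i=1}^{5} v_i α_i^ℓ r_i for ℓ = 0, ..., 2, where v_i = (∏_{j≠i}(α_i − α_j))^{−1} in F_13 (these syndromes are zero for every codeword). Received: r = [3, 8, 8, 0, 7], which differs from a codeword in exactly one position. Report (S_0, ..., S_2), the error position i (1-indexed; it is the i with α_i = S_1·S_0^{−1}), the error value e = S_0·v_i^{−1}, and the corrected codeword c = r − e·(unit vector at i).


S = (3, 11, 10), error at position 2, error magnitude e = 7, c = [3, 1, 8, 0, 7].

Step 1: column multipliers v_i = (∏_{j≠i}(α_i − α_j))^{−1} mod 13.
  i = 1 (α = 7): (7−8)(7−11)(7−2)(7−5) = (−1)·(−4)·5·2 = 40 ≡ 1, so v_1 = 1^{−1} = 1 (mod 13).
  i = 2 (α = 8): (8−7)(8−11)(8−2)(8−5) = 1·(−3)·6·3 = −54 ≡ 11, so v_2 = 11^{−1} = 6 (mod 13).
  i = 3 (α = 11): (11−7)(11−8)(11−2)(11−5) = 4·3·9·6 = 648 ≡ 11, so v_3 = 11^{−1} = 6 (mod 13).
  i = 4 (α = 2): (2−7)(2−8)(2−11)(2−5) = (−5)·(−6)·(−9)·(−3) = 810 ≡ 4, so v_4 = 4^{−1} = 10 (mod 13).
  i = 5 (α = 5): (5−7)(5−8)(5−11)(5−2) = (−2)·(−3)·(−6)·3 = −108 ≡ 9, so v_5 = 9^{−1} = 3 (mod 13).
  v = [1, 6, 6, 10, 3].
Step 2: syndromes of r = [3, 8, 8, 0, 7] (all sums mod 13).
  S_0 = Σ v_i r_i = 1·3 + 6·8 + 6·8 + 10·0 + 3·7 = 120 ≡ 3.
  S_1 = Σ v_i α_i r_i = 1·7·3 + 6·8·8 + 6·11·8 + 10·2·0 + 3·5·7 = 1038 ≡ 11.
  α_i^2 mod 13 = [10, 12, 4, 4, 12].
  S_2 = Σ v_i α_i^2 r_i = 1·10·3 + 6·12·8 + 6·4·8 + 10·4·0 + 3·12·7 = 1050 ≡ 10.
  S = (3, 11, 10) ≠ 0, so r is not a codeword (an error is present).
Step 3: locate the error. For a single error e at position i, S_ℓ = v_i·e·α_i^ℓ, so α_err = S_1/S_0.
  S_0^{−1} = 3^{−1} = 9 (mod 13), so α_err = 11·9 = 99 ≡ 8 = α_2. Error position i = 2.
  Consistency check: S_2/S_1 = 10·6 = 60 ≡ 8 = α_err ✓ (single-error assumption holds).
Step 4: error magnitude e = S_0/v_2 = S_0·∏_{j≠2}(α_2 − α_j) = 3·11 = 33 ≡ 7 (mod 13).
Step 5: correct position 2: c_2 = r_2 − e = 8 − 7 ≡ 1 (mod 13). Hence c = [3, 1, 8, 0, 7].
  Check: interpolating c through the α_i gives m(x) = 4 + 11·x (degree < 2) with m(α_i) = c_i for every i, so c is indeed a codeword.


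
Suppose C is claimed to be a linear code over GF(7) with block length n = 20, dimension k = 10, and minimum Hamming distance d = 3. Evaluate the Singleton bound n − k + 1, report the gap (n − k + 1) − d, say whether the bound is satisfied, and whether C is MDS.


Singleton RHS = n − k + 1 = 11, slack = 8, bound satisfied, not MDS.

Singleton bound: d ≤ n − k + 1.
Here n = 20, k = 10, so n − k + 1 = 11.
Given d = 3, check d ≤ 11: YES.
Slack = (n − k + 1) − d = 8.
The code is NOT MDS (slack = 8 > 0).
Description: the claimed parameters are [20, 10, 3]_7; such a code would be non-MDS.


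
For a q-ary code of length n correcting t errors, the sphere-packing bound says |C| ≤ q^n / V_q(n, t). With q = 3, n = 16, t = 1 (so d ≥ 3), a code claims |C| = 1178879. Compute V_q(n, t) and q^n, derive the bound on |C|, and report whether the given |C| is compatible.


V_q(n, t) = 33, q^n = 43046721, Hamming bound = 1304446, |C| = 1178879 ≤ bound (satisfied).

Step 1: Compute V_q(n, t) = Σ_{j=0}^1 C(n, j) (q−1)^j.
  j = 0: C(16,0)·(2)^0 = 1·1 = 1.
  j = 1: C(16,1)·(2)^1 = 16·2 = 32.
  V_q(n, t) = 1 + 32 = 33.
Step 2: q^n = 3^16 = 43046721.
Step 3: Hamming bound ⌊q^n / V_q(n,t)⌋ = ⌊43046721/33⌋ = 1304446.
Step 4: Compare |C| = 1178879 to 1304446: satisfied.
The claimed |C| lies below the Hamming bound.


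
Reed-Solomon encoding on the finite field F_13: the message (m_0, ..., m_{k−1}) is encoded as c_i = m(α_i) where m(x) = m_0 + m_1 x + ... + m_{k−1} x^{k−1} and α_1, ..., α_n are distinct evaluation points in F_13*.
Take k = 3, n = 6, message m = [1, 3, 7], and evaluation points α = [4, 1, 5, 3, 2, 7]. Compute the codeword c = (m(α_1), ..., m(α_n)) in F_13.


c = [8, 11, 9, 8, 9, 1]

Message polynomial: m(x) = 1 + 3·x + 7·x^2 (mod 13).
For each evaluation point α_i, compute m(α_i) mod 13:
  α_1 = 4: Horner steps 7 → 5 → 8, so m(4) = 8.
  α_2 = 1: Horner steps 7 → 10 → 11, so m(1) = 11.
  α_3 = 5: Horner steps 7 → 12 → 9, so m(5) = 9.
  α_4 = 3: Horner steps 7 → 11 → 8, so m(3) = 8.
  α_5 = 2: Horner steps 7 → 4 → 9, so m(2) = 9.
  α_6 = 7: Horner steps 7 → 0 → 1, so m(7) = 1.
Codeword c = [8, 11, 9, 8, 9, 1] ∈ F_13^6.


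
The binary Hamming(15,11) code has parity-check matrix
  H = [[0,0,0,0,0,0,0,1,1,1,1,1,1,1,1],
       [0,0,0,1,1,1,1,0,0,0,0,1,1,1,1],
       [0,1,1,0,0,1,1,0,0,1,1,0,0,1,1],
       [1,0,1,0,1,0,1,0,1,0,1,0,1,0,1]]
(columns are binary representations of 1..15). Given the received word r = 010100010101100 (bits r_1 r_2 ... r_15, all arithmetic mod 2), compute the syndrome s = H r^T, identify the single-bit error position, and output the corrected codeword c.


s = (0, 1, 0, 1)^T, error position = 5, corrected codeword c = 010110010101100

Compute s = H r^T mod 2 one row at a time:
  s_1 = 1 + 0 + 1 + 0 + 1 + 1 + 0 + 0 = 4 ≡ 0 (mod 2).
  s_2 = 1 + 0 + 0 + 0 + 1 + 1 + 0 + 0 = 3 ≡ 1 (mod 2).
  s_3 = 1 + 0 + 0 + 0 + 1 + 0 + 0 + 0 = 2 ≡ 0 (mod 2).
  s_4 = 0 + 0 + 0 + 0 + 0 + 0 + 1 + 0 = 1 ≡ 1 (mod 2).
s = (0, 1, 0, 1)^T — this equals column 5 of H (binary 0101), so error is at position 5.
Correct: flip bit 5 of r = 010100010101100 to get c = 010110010101100.


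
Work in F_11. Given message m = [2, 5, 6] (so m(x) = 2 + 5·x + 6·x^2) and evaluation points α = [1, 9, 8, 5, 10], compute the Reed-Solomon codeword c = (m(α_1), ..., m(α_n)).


c = [2, 5, 8, 1, 3]

Message polynomial: m(x) = 2 + 5·x + 6·x^2 (mod 11).
For each evaluation point α_i, compute m(α_i) mod 11:
  α_1 = 1: Horner steps 6 → 0 → 2, so m(1) = 2.
  α_2 = 9: Horner steps 6 → 4 → 5, so m(9) = 5.
  α_3 = 8: Horner steps 6 → 9 → 8, so m(8) = 8.
  α_4 = 5: Horner steps 6 → 2 → 1, so m(5) = 1.
  α_5 = 10: Horner steps 6 → 10 → 3, so m(10) = 3.
Codeword c = [2, 5, 8, 1, 3] ∈ F_11^5.


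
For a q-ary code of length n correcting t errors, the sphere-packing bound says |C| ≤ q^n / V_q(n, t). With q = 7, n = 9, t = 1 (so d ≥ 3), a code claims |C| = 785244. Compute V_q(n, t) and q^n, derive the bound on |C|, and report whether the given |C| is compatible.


V_q(n, t) = 55, q^n = 40353607, Hamming bound = 733701, |C| = 785244 > bound (violated).

Step 1: Compute V_q(n, t) = Σ_{j=0}^1 C(n, j) (q−1)^j.
  j = 0: C(9,0)·(6)^0 = 1·1 = 1.
  j = 1: C(9,1)·(6)^1 = 9·6 = 54.
  V_q(n, t) = 1 + 54 = 55.
Step 2: q^n = 7^9 = 40353607.
Step 3: Hamming bound ⌊q^n / V_q(n,t)⌋ = ⌊40353607/55⌋ = 733701.
Step 4: Compare |C| = 785244 to 733701: violated.
The claimed |C| lies above the Hamming bound, so no 7-ary code of length 9 with d ≥ 3 can have 785244 codewords.


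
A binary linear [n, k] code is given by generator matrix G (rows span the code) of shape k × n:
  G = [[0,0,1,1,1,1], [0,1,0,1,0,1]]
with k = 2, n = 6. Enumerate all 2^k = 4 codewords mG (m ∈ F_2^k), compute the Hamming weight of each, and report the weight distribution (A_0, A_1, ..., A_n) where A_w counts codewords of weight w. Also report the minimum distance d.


Weight distribution: A_0 = 1, A_3 = 2, A_4 = 1. Minimum distance d = 3.

Enumerate all 2^2 = 4 messages m ∈ F_2^2.
For each, compute codeword c = mG in F_2^6, then tally its weight.
  m = 00 → c = 000000, weight = 0.
  m = 10 → c = 001111, weight = 4.
  m = 01 → c = 010101, weight = 3.
  m = 11 → c = 011010, weight = 3.
Tally weights:
  weight 0: 1 codewords.
  weight 3: 2 codewords.
  weight 4: 1 codewords.
Minimum distance d = smallest w > 0 with A_w > 0 = 3.
Sanity: Σ A_w = 4 = 2^2 = 4 ✓.


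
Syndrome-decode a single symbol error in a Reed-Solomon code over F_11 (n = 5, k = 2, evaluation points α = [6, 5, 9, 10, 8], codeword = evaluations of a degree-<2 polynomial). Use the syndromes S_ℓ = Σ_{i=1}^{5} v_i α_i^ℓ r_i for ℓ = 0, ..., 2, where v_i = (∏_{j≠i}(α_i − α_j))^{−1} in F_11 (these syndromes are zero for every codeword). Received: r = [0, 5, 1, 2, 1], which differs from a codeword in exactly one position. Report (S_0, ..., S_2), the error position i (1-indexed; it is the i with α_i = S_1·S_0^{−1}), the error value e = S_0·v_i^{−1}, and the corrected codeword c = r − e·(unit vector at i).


S = (6, 10, 2), error at position 3, error magnitude e = 5, c = [0, 5, 7, 2, 1].

Step 1: column multipliers v_i = (∏_{j≠i}(α_i − α_j))^{−1} mod 11.
  i = 1 (α = 6): (6−5)(6−9)(6−10)(6−8) = 1·(−3)·(−4)·(−2) = −24 ≡ 9, so v_1 = 9^{−1} = 5 (mod 11).
  i = 2 (α = 5): (5−6)(5−9)(5−10)(5−8) = (−1)·(−4)·(−5)·(−3) = 60 ≡ 5, so v_2 = 5^{−1} = 9 (mod 11).
  i = 3 (α = 9): (9−6)(9−5)(9−10)(9−8) = 3·4·(−1)·1 = −12 ≡ 10, so v_3 = 10^{−1} = 10 (mod 11).
  i = 4 (α = 10): (10−6)(10−5)(10−9)(10−8) = 4·5·1·2 = 40 ≡ 7, so v_4 = 7^{−1} = 8 (mod 11).
  i = 5 (α = 8): (8−6)(8−5)(8−9)(8−10) = 2·3·(−1)·(−2) = 12 ≡ 1, so v_5 = 1^{−1} = 1 (mod 11).
  v = [5, 9, 10, 8, 1].
Step 2: syndromes of r = [0, 5, 1, 2, 1] (all sums mod 11).
  S_0 = Σ v_i r_i = 5·0 + 9·5 + 10·1 + 8·2 + 1·1 = 72 ≡ 6.
  S_1 = Σ v_i α_i r_i = 5·6·0 + 9·5·5 + 10·9·1 + 8·10·2 + 1·8·1 = 483 ≡ 10.
  α_i^2 mod 11 = [3, 3, 4, 1, 9].
  S_2 = Σ v_i α_i^2 r_i = 5·3·0 + 9·3·5 + 10·4·1 + 8·1·2 + 1·9·1 = 200 ≡ 2.
  S = (6, 10, 2) ≠ 0, so r is not a codeword (an error is present).
Step 3: locate the error. For a single error e at position i, S_ℓ = v_i·e·α_i^ℓ, so α_err = S_1/S_0.
  S_0^{−1} = 6^{−1} = 2 (mod 11), so α_err = 10·2 = 20 ≡ 9 = α_3. Error position i = 3.
  Consistency check: S_2/S_1 = 2·10 = 20 ≡ 9 = α_err ✓ (single-error assumption holds).
Step 4: error magnitude e = S_0/v_3 = S_0·∏_{j≠3}(α_3 − α_j) = 6·10 = 60 ≡ 5 (mod 11).
Step 5: correct position 3: c_3 = r_3 − e = 1 − 5 ≡ 7 (mod 11). Hence c = [0, 5, 7, 2, 1].
  Check: interpolating c through the α_i gives m(x) = 8 + 6·x (degree < 2) with m(α_i) = c_i for every i, so c is indeed a codeword.


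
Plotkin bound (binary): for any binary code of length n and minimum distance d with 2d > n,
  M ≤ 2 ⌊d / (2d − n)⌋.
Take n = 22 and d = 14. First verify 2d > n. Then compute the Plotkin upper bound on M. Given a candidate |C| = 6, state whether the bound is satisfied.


Plotkin bound M ≤ 4; given |C| = 6 > bound (violated).

Check applicability: 2d = 28, n = 22.
2d − n = 6 > 0, so Plotkin applies.
Compute d/(2d−n) = 14/6 ≈ 2.3333.
⌊d/(2d−n)⌋ = 2.
Plotkin bound: M ≤ 2·2 = 4.
Given |C| = 6, check: VIOLATED.
This |C| is above the Plotkin bound, so no binary code with n = 22, d = 14 and 6 codewords exists.


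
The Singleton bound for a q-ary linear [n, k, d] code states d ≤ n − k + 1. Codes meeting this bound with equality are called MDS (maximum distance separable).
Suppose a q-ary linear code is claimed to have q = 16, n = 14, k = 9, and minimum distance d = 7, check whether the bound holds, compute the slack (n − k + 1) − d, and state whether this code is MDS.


Singleton RHS = n − k + 1 = 6, slack = -1, bound violated (no such code; not MDS).

Singleton bound: d ≤ n − k + 1.
Here n = 14, k = 9, so n − k + 1 = 6.
Given d = 7, check d ≤ 6: NO.
Slack = (n − k + 1) − d = -1.
The slack is negative: d = 7 exceeds n − k + 1 = 6 by 1, so the Singleton bound is violated and no linear [14, 9, 7]_16 code can exist. In particular it is not MDS (MDS requires d = n − k + 1 exactly).
Description: the claimed parameters are [14, 9, 7]_16; such a code would be impossible (violates the Singleton bound).


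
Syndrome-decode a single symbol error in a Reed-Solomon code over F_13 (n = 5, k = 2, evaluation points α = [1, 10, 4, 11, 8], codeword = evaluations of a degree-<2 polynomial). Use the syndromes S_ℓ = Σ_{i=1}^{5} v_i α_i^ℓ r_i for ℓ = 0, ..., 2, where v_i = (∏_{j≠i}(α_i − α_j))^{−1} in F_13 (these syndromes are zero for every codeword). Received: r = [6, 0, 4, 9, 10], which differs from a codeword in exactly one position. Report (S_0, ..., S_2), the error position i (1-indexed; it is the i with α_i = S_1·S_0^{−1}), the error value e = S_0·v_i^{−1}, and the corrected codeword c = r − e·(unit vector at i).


S = (7, 12, 2), error at position 4, error magnitude e = 1, c = [6, 0, 4, 8, 10].

Step 1: column multipliers v_i = (∏_{j≠i}(α_i − α_j))^{−1} mod 13.
  i = 1 (α = 1): (1−10)(1−4)(1−11)(1−8) = (−9)·(−3)·(−10)·(−7) = 1890 ≡ 5, so v_1 = 5^{−1} = 8 (mod 13).
  i = 2 (α = 10): (10−1)(10−4)(10−11)(10−8) = 9·6·(−1)·2 = −108 ≡ 9, so v_2 = 9^{−1} = 3 (mod 13).
  i = 3 (α = 4): (4−1)(4−10)(4−11)(4−8) = 3·(−6)·(−7)·(−4) = −504 ≡ 3, so v_3 = 3^{−1} = 9 (mod 13).
  i = 4 (α = 11): (11−1)(11−10)(11−4)(11−8) = 10·1·7·3 = 210 ≡ 2, so v_4 = 2^{−1} = 7 (mod 13).
  i = 5 (α = 8): (8−1)(8−10)(8−4)(8−11) = 7·(−2)·4·(−3) = 168 ≡ 12, so v_5 = 12^{−1} = 12 (mod 13).
  v = [8, 3, 9, 7, 12].
Step 2: syndromes of r = [6, 0, 4, 9, 10] (all sums mod 13).
  S_0 = Σ v_i r_i = 8·6 + 3·0 + 9·4 + 7·9 + 12·10 = 267 ≡ 7.
  S_1 = Σ v_i α_i r_i = 8·1·6 + 3·10·0 + 9·4·4 + 7·11·9 + 12·8·10 = 1845 ≡ 12.
  α_i^2 mod 13 = [1, 9, 3, 4, 12].
  S_2 = Σ v_i α_i^2 r_i = 8·1·6 + 3·9·0 + 9·3·4 + 7·4·9 + 12·12·10 = 1848 ≡ 2.
  S = (7, 12, 2) ≠ 0, so r is not a codeword (an error is present).
Step 3: locate the error. For a single error e at position i, S_ℓ = v_i·e·α_i^ℓ, so α_err = S_1/S_0.
  S_0^{−1} = 7^{−1} = 2 (mod 13), so α_err = 12·2 = 24 ≡ 11 = α_4. Error position i = 4.
  Consistency check: S_2/S_1 = 2·12 = 24 ≡ 11 = α_err ✓ (single-error assumption holds).
Step 4: error magnitude e = S_0/v_4 = S_0·∏_{j≠4}(α_4 − α_j) = 7·2 = 14 ≡ 1 (mod 13).
Step 5: correct position 4: c_4 = r_4 − e = 9 − 1 ≡ 8 (mod 13). Hence c = [6, 0, 4, 8, 10].
  Check: interpolating c through the α_i gives m(x) = 11 + 8·x (degree < 2) with m(α_i) = c_i for every i, so c is indeed a codeword.


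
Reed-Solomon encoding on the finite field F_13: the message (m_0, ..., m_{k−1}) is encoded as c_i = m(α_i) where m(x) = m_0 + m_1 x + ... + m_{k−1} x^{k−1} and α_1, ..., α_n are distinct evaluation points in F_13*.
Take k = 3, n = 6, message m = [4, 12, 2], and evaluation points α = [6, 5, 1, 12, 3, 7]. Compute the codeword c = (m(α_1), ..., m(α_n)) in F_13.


c = [5, 10, 5, 7, 6, 4]

Message polynomial: m(x) = 4 + 12·x + 2·x^2 (mod 13).
For each evaluation point α_i, compute m(α_i) mod 13:
  α_1 = 6: Horner steps 2 → 11 → 5, so m(6) = 5.
  α_2 = 5: Horner steps 2 → 9 → 10, so m(5) = 10.
  α_3 = 1: Horner steps 2 → 1 → 5, so m(1) = 5.
  α_4 = 12: Horner steps 2 → 10 → 7, so m(12) = 7.
  α_5 = 3: Horner steps 2 → 5 → 6, so m(3) = 6.
  α_6 = 7: Horner steps 2 → 0 → 4, so m(7) = 4.
Codeword c = [5, 10, 5, 7, 6, 4] ∈ F_13^6.


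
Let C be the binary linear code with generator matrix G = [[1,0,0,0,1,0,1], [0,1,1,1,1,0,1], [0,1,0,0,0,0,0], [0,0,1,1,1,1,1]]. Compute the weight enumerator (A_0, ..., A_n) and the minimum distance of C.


Weight distribution: A_0 = 1, A_1 = 2, A_2 = 1, A_3 = 2, A_4 = 5, A_5 = 4, A_6 = 1. Minimum distance d = 1.

Enumerate all 2^4 = 16 messages m ∈ F_2^4.
For each, compute codeword c = mG in F_2^7, then tally its weight.
  m = 0000 → c = 0000000, weight = 0.
  m = 1000 → c = 1000101, weight = 3.
  m = 0100 → c = 0111101, weight = 5.
  m = 1100 → c = 1111000, weight = 4.
  m = 0010 → c = 0100000, weight = 1.
  m = 1010 → c = 1100101, weight = 4.
  m = 0110 → c = 0011101, weight = 4.
  m = 1110 → c = 1011000, weight = 3.
  m = 0001 → c = 0011111, weight = 5.
  m = 1001 → c = 1011010, weight = 4.
  m = 0101 → c = 0100010, weight = 2.
  m = 1101 → c = 1100111, weight = 5.
  m = 0011 → c = 0111111, weight = 6.
  m = 1011 → c = 1111010, weight = 5.
  m = 0111 → c = 0000010, weight = 1.
  m = 1111 → c = 1000111, weight = 4.
Tally weights:
  weight 0: 1 codewords.
  weight 1: 2 codewords.
  weight 2: 1 codewords.
  weight 3: 2 codewords.
  weight 4: 5 codewords.
  weight 5: 4 codewords.
  weight 6: 1 codewords.
Minimum distance d = smallest w > 0 with A_w > 0 = 1.
Sanity: Σ A_w = 16 = 2^4 = 16 ✓.


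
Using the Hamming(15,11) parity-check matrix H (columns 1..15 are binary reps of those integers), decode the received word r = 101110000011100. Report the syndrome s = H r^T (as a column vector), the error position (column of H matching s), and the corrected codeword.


s = (1, 0, 0, 1)^T, error position = 9, corrected codeword c = 101110001011100

Compute s = H r^T mod 2 one row at a time:
  s_1 = 0 + 0 + 0 + 1 + 1 + 1 + 0 + 0 = 3 ≡ 1 (mod 2).
  s_2 = 1 + 1 + 0 + 0 + 1 + 1 + 0 + 0 = 4 ≡ 0 (mod 2).
  s_3 = 0 + 1 + 0 + 0 + 0 + 1 + 0 + 0 = 2 ≡ 0 (mod 2).
  s_4 = 1 + 1 + 1 + 0 + 0 + 1 + 1 + 0 = 5 ≡ 1 (mod 2).
s = (1, 0, 0, 1)^T — this equals column 9 of H (binary 1001), so error is at position 9.
Correct: flip bit 9 of r = 101110000011100 to get c = 101110001011100.


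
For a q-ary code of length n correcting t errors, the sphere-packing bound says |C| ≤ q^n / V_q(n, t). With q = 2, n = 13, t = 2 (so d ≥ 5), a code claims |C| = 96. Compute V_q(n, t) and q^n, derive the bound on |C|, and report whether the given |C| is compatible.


V_q(n, t) = 92, q^n = 8192, Hamming bound = 89, |C| = 96 > bound (violated).

Step 1: Compute V_q(n, t) = Σ_{j=0}^2 C(n, j) (q−1)^j.
  j = 0: C(13,0)·(1)^0 = 1·1 = 1.
  j = 1: C(13,1)·(1)^1 = 13·1 = 13.
  j = 2: C(13,2)·(1)^2 = 78·1 = 78.
  V_q(n, t) = 1 + 13 + 78 = 92.
Step 2: q^n = 2^13 = 8192.
Step 3: Hamming bound ⌊q^n / V_q(n,t)⌋ = ⌊8192/92⌋ = 89.
Step 4: Compare |C| = 96 to 89: violated.
The claimed |C| lies above the Hamming bound, so no 2-ary code of length 13 with d ≥ 5 can have 96 codewords.


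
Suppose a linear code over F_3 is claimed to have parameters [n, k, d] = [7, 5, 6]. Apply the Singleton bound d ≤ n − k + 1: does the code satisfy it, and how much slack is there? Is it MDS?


Singleton RHS = n − k + 1 = 3, slack = -3, bound violated (no such code; not MDS).

Singleton bound: d ≤ n − k + 1.
Here n = 7, k = 5, so n − k + 1 = 3.
Given d = 6, check d ≤ 3: NO.
Slack = (n − k + 1) − d = -3.
The slack is negative: d = 6 exceeds n − k + 1 = 3 by 3, so the Singleton bound is violated and no linear [7, 5, 6]_3 code can exist. In particular it is not MDS (MDS requires d = n − k + 1 exactly).
Description: the claimed parameters are [7, 5, 6]_3; such a code would be impossible (violates the Singleton bound).


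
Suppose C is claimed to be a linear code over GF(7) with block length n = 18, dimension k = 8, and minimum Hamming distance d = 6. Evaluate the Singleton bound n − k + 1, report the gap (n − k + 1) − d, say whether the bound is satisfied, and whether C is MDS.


Singleton RHS = n − k + 1 = 11, slack = 5, bound satisfied, not MDS.

Singleton bound: d ≤ n − k + 1.
Here n = 18, k = 8, so n − k + 1 = 11.
Given d = 6, check d ≤ 11: YES.
Slack = (n − k + 1) − d = 5.
The code is NOT MDS (slack = 5 > 0).
Description: the claimed parameters are [18, 8, 6]_7; such a code would be non-MDS.


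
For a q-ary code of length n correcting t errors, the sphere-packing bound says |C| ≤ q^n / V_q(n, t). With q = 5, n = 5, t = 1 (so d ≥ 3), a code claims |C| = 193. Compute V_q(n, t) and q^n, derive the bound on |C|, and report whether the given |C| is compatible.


V_q(n, t) = 21, q^n = 3125, Hamming bound = 148, |C| = 193 > bound (violated).

Step 1: Compute V_q(n, t) = Σ_{j=0}^1 C(n, j) (q−1)^j.
  j = 0: C(5,0)·(4)^0 = 1·1 = 1.
  j = 1: C(5,1)·(4)^1 = 5·4 = 20.
  V_q(n, t) = 1 + 20 = 21.
Step 2: q^n = 5^5 = 3125.
Step 3: Hamming bound ⌊q^n / V_q(n,t)⌋ = ⌊3125/21⌋ = 148.
Step 4: Compare |C| = 193 to 148: violated.
The claimed |C| lies above the Hamming bound, so no 5-ary code of length 5 with d ≥ 3 can have 193 codewords.


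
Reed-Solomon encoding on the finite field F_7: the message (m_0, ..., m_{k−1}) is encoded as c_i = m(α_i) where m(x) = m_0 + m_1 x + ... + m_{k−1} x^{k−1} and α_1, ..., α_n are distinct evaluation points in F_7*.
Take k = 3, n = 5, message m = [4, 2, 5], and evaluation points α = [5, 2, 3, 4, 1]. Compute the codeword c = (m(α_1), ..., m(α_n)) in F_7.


c = [6, 0, 6, 1, 4]

Message polynomial: m(x) = 4 + 2·x + 5·x^2 (mod 7).
For each evaluation point α_i, compute m(α_i) mod 7:
  α_1 = 5: Horner steps 5 → 6 → 6, so m(5) = 6.
  α_2 = 2: Horner steps 5 → 5 → 0, so m(2) = 0.
  α_3 = 3: Horner steps 5 → 3 → 6, so m(3) = 6.
  α_4 = 4: Horner steps 5 → 1 → 1, so m(4) = 1.
  α_5 = 1: Horner steps 5 → 0 → 4, so m(1) = 4.
Codeword c = [6, 0, 6, 1, 4] ∈ F_7^5.


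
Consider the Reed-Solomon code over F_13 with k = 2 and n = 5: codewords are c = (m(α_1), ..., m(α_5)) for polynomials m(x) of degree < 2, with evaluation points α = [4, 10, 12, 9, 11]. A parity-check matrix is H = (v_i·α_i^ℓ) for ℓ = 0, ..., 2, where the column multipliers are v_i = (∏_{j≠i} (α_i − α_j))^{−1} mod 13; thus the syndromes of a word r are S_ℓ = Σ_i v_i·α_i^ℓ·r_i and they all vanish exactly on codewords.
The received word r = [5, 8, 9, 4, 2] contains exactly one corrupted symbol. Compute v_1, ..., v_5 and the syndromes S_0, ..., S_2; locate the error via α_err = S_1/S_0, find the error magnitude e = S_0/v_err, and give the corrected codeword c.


S = (9, 3, 1), error at position 4, error magnitude e = 3, c = [5, 8, 9, 1, 2].

Step 1: column multipliers v_i = (∏_{j≠i}(α_i − α_j))^{−1} mod 13.
  i = 1 (α = 4): (4−10)(4−12)(4−9)(4−11) = (−6)·(−8)·(−5)·(−7) = 1680 ≡ 3, so v_1 = 3^{−1} = 9 (mod 13).
  i = 2 (α = 10): (10−4)(10−12)(10−9)(10−11) = 6·(−2)·1·(−1) = 12 ≡ 12, so v_2 = 12^{−1} = 12 (mod 13).
  i = 3 (α = 12): (12−4)(12−10)(12−9)(12−11) = 8·2·3·1 = 48 ≡ 9, so v_3 = 9^{−1} = 3 (mod 13).
  i = 4 (α = 9): (9−4)(9−10)(9−12)(9−11) = 5·(−1)·(−3)·(−2) = −30 ≡ 9, so v_4 = 9^{−1} = 3 (mod 13).
  i = 5 (α = 11): (11−4)(11−10)(11−12)(11−9) = 7·1·(−1)·2 = −14 ≡ 12, so v_5 = 12^{−1} = 12 (mod 13).
  v = [9, 12, 3, 3, 12].
Step 2: syndromes of r = [5, 8, 9, 4, 2] (all sums mod 13).
  S_0 = Σ v_i r_i = 9·5 + 12·8 + 3·9 + 3·4 + 12·2 = 204 ≡ 9.
  S_1 = Σ v_i α_i r_i = 9·4·5 + 12·10·8 + 3·12·9 + 3·9·4 + 12·11·2 = 1836 ≡ 3.
  α_i^2 mod 13 = [3, 9, 1, 3, 4].
  S_2 = Σ v_i α_i^2 r_i = 9·3·5 + 12·9·8 + 3·1·9 + 3·3·4 + 12·4·2 = 1158 ≡ 1.
  S = (9, 3, 1) ≠ 0, so r is not a codeword (an error is present).
Step 3: locate the error. For a single error e at position i, S_ℓ = v_i·e·α_i^ℓ, so α_err = S_1/S_0.
  S_0^{−1} = 9^{−1} = 3 (mod 13), so α_err = 3·3 = 9 ≡ 9 = α_4. Error position i = 4.
  Consistency check: S_2/S_1 = 1·9 = 9 ≡ 9 = α_err ✓ (single-error assumption holds).
Step 4: error magnitude e = S_0/v_4 = S_0·∏_{j≠4}(α_4 − α_j) = 9·9 = 81 ≡ 3 (mod 13).
Step 5: correct position 4: c_4 = r_4 − e = 4 − 3 ≡ 1 (mod 13). Hence c = [5, 8, 9, 1, 2].
  Check: interpolating c through the α_i gives m(x) = 3 + 7·x (degree < 2) with m(α_i) = c_i for every i, so c is indeed a codeword.


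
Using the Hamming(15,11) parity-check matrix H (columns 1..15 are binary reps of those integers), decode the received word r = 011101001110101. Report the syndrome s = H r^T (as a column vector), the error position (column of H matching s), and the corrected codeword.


s = (1, 0, 0, 1)^T, error position = 9, corrected codeword c = 011101000110101

Compute s = H r^T mod 2 one row at a time:
  s_1 = 0 + 1 + 1 + 1 + 0 + 1 + 0 + 1 = 5 ≡ 1 (mod 2).
  s_2 = 1 + 0 + 1 + 0 + 0 + 1 + 0 + 1 = 4 ≡ 0 (mod 2).
  s_3 = 1 + 1 + 1 + 0 + 1 + 1 + 0 + 1 = 6 ≡ 0 (mod 2).
  s_4 = 0 + 1 + 0 + 0 + 1 + 1 + 1 + 1 = 5 ≡ 1 (mod 2).
s = (1, 0, 0, 1)^T — this equals column 9 of H (binary 1001), so error is at position 9.
Correct: flip bit 9 of r = 011101001110101 to get c = 011101000110101.


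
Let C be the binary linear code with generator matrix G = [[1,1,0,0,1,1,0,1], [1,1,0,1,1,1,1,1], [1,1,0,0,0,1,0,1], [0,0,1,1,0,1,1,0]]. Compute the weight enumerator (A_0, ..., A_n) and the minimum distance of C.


Weight distribution: A_0 = 1, A_1 = 1, A_2 = 2, A_3 = 2, A_4 = 3, A_5 = 3, A_6 = 2, A_7 = 2. Minimum distance d = 1.

Enumerate all 2^4 = 16 messages m ∈ F_2^4.
For each, compute codeword c = mG in F_2^8, then tally its weight.
  m = 0000 → c = 00000000, weight = 0.
  m = 1000 → c = 11001101, weight = 5.
  m = 0100 → c = 11011111, weight = 7.
  m = 1100 → c = 00010010, weight = 2.
  m = 0010 → c = 11000101, weight = 4.
  m = 1010 → c = 00001000, weight = 1.
  m = 0110 → c = 00011010, weight = 3.
  m = 1110 → c = 11010111, weight = 6.
  m = 0001 → c = 00110110, weight = 4.
  m = 1001 → c = 11111011, weight = 7.
  m = 0101 → c = 11101001, weight = 5.
  m = 1101 → c = 00100100, weight = 2.
  m = 0011 → c = 11110011, weight = 6.
  m = 1011 → c = 00111110, weight = 5.
  m = 0111 → c = 00101100, weight = 3.
  m = 1111 → c = 11100001, weight = 4.
Tally weights:
  weight 0: 1 codewords.
  weight 1: 1 codewords.
  weight 2: 2 codewords.
  weight 3: 2 codewords.
  weight 4: 3 codewords.
  weight 5: 3 codewords.
  weight 6: 2 codewords.
  weight 7: 2 codewords.
Minimum distance d = smallest w > 0 with A_w > 0 = 1.
Sanity: Σ A_w = 16 = 2^4 = 16 ✓.


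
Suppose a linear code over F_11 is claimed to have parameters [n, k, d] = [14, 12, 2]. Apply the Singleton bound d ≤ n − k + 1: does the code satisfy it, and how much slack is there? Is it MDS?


Singleton RHS = n − k + 1 = 3, slack = 1, bound satisfied, not MDS.

Singleton bound: d ≤ n − k + 1.
Here n = 14, k = 12, so n − k + 1 = 3.
Given d = 2, check d ≤ 3: YES.
Slack = (n − k + 1) − d = 1.
The code is NOT MDS (slack = 1 > 0).
Description: the claimed parameters are [14, 12, 2]_11; such a code would be non-MDS.


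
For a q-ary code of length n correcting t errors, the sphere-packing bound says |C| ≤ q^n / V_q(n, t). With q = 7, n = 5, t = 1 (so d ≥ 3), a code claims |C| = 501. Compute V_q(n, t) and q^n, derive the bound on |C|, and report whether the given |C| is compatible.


V_q(n, t) = 31, q^n = 16807, Hamming bound = 542, |C| = 501 ≤ bound (satisfied).

Step 1: Compute V_q(n, t) = Σ_{j=0}^1 C(n, j) (q−1)^j.
  j = 0: C(5,0)·(6)^0 = 1·1 = 1.
  j = 1: C(5,1)·(6)^1 = 5·6 = 30.
  V_q(n, t) = 1 + 30 = 31.
Step 2: q^n = 7^5 = 16807.
Step 3: Hamming bound ⌊q^n / V_q(n,t)⌋ = ⌊16807/31⌋ = 542.
Step 4: Compare |C| = 501 to 542: satisfied.
The claimed |C| lies below the Hamming bound.


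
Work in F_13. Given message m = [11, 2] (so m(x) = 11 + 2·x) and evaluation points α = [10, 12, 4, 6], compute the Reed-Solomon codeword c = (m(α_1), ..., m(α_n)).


c = [5, 9, 6, 10]

Message polynomial: m(x) = 11 + 2·x (mod 13).
For each evaluation point α_i, compute m(α_i) mod 13:
  α_1 = 10: Horner steps 2 → 5, so m(10) = 5.
  α_2 = 12: Horner steps 2 → 9, so m(12) = 9.
  α_3 = 4: Horner steps 2 → 6, so m(4) = 6.
  α_4 = 6: Horner steps 2 → 10, so m(6) = 10.
Codeword c = [5, 9, 6, 10] ∈ F_13^4.


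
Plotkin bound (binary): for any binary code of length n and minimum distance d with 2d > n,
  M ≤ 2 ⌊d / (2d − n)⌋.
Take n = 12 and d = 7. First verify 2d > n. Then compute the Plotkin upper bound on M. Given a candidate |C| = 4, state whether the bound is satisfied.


Plotkin bound M ≤ 6; given |C| = 4 ≤ bound (satisfied).

Check applicability: 2d = 14, n = 12.
2d − n = 2 > 0, so Plotkin applies.
Compute d/(2d−n) = 7/2 ≈ 3.5000.
⌊d/(2d−n)⌋ = 3.
Plotkin bound: M ≤ 2·3 = 6.
Given |C| = 4, check: satisfied.
This |C| is below the Plotkin bound.


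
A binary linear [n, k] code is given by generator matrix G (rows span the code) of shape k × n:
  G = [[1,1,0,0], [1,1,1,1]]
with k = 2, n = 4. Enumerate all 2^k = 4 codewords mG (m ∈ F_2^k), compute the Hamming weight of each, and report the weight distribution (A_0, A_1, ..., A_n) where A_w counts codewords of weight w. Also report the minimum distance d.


Weight distribution: A_0 = 1, A_2 = 2, A_4 = 1. Minimum distance d = 2.

Enumerate all 2^2 = 4 messages m ∈ F_2^2.
For each, compute codeword c = mG in F_2^4, then tally its weight.
  m = 00 → c = 0000, weight = 0.
  m = 10 → c = 1100, weight = 2.
  m = 01 → c = 1111, weight = 4.
  m = 11 → c = 0011, weight = 2.
Tally weights:
  weight 0: 1 codewords.
  weight 2: 2 codewords.
  weight 4: 1 codewords.
Minimum distance d = smallest w > 0 with A_w > 0 = 2.
Sanity: Σ A_w = 4 = 2^2 = 4 ✓.


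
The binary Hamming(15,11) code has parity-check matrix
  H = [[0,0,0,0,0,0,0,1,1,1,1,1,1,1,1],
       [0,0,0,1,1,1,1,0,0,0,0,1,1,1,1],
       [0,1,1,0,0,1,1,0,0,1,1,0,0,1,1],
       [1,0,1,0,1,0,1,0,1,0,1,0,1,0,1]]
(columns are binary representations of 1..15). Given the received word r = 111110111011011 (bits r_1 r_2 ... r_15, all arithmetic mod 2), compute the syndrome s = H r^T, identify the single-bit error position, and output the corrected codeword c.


s = (0, 0, 0, 1)^T, error position = 1, corrected codeword c = 011110111011011

Compute s = H r^T mod 2 one row at a time:
  s_1 = 1 + 1 + 0 + 1 + 1 + 0 + 1 + 1 = 6 ≡ 0 (mod 2).
  s_2 = 1 + 1 + 0 + 1 + 1 + 0 + 1 + 1 = 6 ≡ 0 (mod 2).
  s_3 = 1 + 1 + 0 + 1 + 0 + 1 + 1 + 1 = 6 ≡ 0 (mod 2).
  s_4 = 1 + 1 + 1 + 1 + 1 + 1 + 0 + 1 = 7 ≡ 1 (mod 2).
s = (0, 0, 0, 1)^T — this equals column 1 of H (binary 0001), so error is at position 1.
Correct: flip bit 1 of r = 111110111011011 to get c = 011110111011011.


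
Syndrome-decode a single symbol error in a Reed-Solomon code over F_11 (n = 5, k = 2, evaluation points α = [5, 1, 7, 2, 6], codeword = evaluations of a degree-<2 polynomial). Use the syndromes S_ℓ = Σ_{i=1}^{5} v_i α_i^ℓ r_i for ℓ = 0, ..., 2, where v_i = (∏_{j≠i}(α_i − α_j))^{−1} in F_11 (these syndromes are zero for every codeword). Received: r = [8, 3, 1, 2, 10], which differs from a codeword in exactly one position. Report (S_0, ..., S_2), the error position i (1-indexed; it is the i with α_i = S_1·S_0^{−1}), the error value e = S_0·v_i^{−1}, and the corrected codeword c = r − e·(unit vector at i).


S = (8, 8, 8), error at position 2, error magnitude e = 3, c = [8, 0, 1, 2, 10].

Step 1: column multipliers v_i = (∏_{j≠i}(α_i − α_j))^{−1} mod 11.
  i = 1 (α = 5): (5−1)(5−7)(5−2)(5−6) = 4·(−2)·3·(−1) = 24 ≡ 2, so v_1 = 2^{−1} = 6 (mod 11).
  i = 2 (α = 1): (1−5)(1−7)(1−2)(1−6) = (−4)·(−6)·(−1)·(−5) = 120 ≡ 10, so v_2 = 10^{−1} = 10 (mod 11).
  i = 3 (α = 7): (7−5)(7−1)(7−2)(7−6) = 2·6·5·1 = 60 ≡ 5, so v_3 = 5^{−1} = 9 (mod 11).
  i = 4 (α = 2): (2−5)(2−1)(2−7)(2−6) = (−3)·1·(−5)·(−4) = −60 ≡ 6, so v_4 = 6^{−1} = 2 (mod 11).
  i = 5 (α = 6): (6−5)(6−1)(6−7)(6−2) = 1·5·(−1)·4 = −20 ≡ 2, so v_5 = 2^{−1} = 6 (mod 11).
  v = [6, 10, 9, 2, 6].
Step 2: syndromes of r = [8, 3, 1, 2, 10] (all sums mod 11).
  S_0 = Σ v_i r_i = 6·8 + 10·3 + 9·1 + 2·2 + 6·10 = 151 ≡ 8.
  S_1 = Σ v_i α_i r_i = 6·5·8 + 10·1·3 + 9·7·1 + 2·2·2 + 6·6·10 = 701 ≡ 8.
  α_i^2 mod 11 = [3, 1, 5, 4, 3].
  S_2 = Σ v_i α_i^2 r_i = 6·3·8 + 10·1·3 + 9·5·1 + 2·4·2 + 6·3·10 = 415 ≡ 8.
  S = (8, 8, 8) ≠ 0, so r is not a codeword (an error is present).
Step 3: locate the error. For a single error e at position i, S_ℓ = v_i·e·α_i^ℓ, so α_err = S_1/S_0.
  S_0^{−1} = 8^{−1} = 7 (mod 11), so α_err = 8·7 = 56 ≡ 1 = α_2. Error position i = 2.
  Consistency check: S_2/S_1 = 8·7 = 56 ≡ 1 = α_err ✓ (single-error assumption holds).
Step 4: error magnitude e = S_0/v_2 = S_0·∏_{j≠2}(α_2 − α_j) = 8·10 = 80 ≡ 3 (mod 11).
Step 5: correct position 2: c_2 = r_2 − e = 3 − 3 ≡ 0 (mod 11). Hence c = [8, 0, 1, 2, 10].
  Check: interpolating c through the α_i gives m(x) = 9 + 2·x (degree < 2) with m(α_i) = c_i for every i, so c is indeed a codeword.


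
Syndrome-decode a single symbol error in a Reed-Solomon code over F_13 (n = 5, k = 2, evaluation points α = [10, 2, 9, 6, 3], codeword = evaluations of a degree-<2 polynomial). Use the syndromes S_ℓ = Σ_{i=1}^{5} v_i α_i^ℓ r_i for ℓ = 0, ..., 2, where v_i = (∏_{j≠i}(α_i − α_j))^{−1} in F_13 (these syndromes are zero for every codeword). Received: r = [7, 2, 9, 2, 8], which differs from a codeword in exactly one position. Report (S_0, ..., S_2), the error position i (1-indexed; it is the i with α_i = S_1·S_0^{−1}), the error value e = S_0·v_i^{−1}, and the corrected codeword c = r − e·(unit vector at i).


S = (6, 12, 11), error at position 2, error magnitude e = 5, c = [7, 10, 9, 2, 8].

Step 1: column multipliers v_i = (∏_{j≠i}(α_i − α_j))^{−1} mod 13.
  i = 1 (α = 10): (10−2)(10−9)(10−6)(10−3) = 8·1·4·7 = 224 ≡ 3, so v_1 = 3^{−1} = 9 (mod 13).
  i = 2 (α = 2): (2−10)(2−9)(2−6)(2−3) = (−8)·(−7)·(−4)·(−1) = 224 ≡ 3, so v_2 = 3^{−1} = 9 (mod 13).
  i = 3 (α = 9): (9−10)(9−2)(9−6)(9−3) = (−1)·7·3·6 = −126 ≡ 4, so v_3 = 4^{−1} = 10 (mod 13).
  i = 4 (α = 6): (6−10)(6−2)(6−9)(6−3) = (−4)·4·(−3)·3 = 144 ≡ 1, so v_4 = 1^{−1} = 1 (mod 13).
  i = 5 (α = 3): (3−10)(3−2)(3−9)(3−6) = (−7)·1·(−6)·(−3) = −126 ≡ 4, so v_5 = 4^{−1} = 10 (mod 13).
  v = [9, 9, 10, 1, 10].
Step 2: syndromes of r = [7, 2, 9, 2, 8] (all sums mod 13).
  S_0 = Σ v_i r_i = 9·7 + 9·2 + 10·9 + 1·2 + 10·8 = 253 ≡ 6.
  S_1 = Σ v_i α_i r_i = 9·10·7 + 9·2·2 + 10·9·9 + 1·6·2 + 10·3·8 = 1728 ≡ 12.
  α_i^2 mod 13 = [9, 4, 3, 10, 9].
  S_2 = Σ v_i α_i^2 r_i = 9·9·7 + 9·4·2 + 10·3·9 + 1·10·2 + 10·9·8 = 1649 ≡ 11.
  S = (6, 12, 11) ≠ 0, so r is not a codeword (an error is present).
Step 3: locate the error. For a single error e at position i, S_ℓ = v_i·e·α_i^ℓ, so α_err = S_1/S_0.
  S_0^{−1} = 6^{−1} = 11 (mod 13), so α_err = 12·11 = 132 ≡ 2 = α_2. Error position i = 2.
  Consistency check: S_2/S_1 = 11·12 = 132 ≡ 2 = α_err ✓ (single-error assumption holds).
Step 4: error magnitude e = S_0/v_2 = S_0·∏_{j≠2}(α_2 − α_j) = 6·3 = 18 ≡ 5 (mod 13).
Step 5: correct position 2: c_2 = r_2 − e = 2 − 5 ≡ 10 (mod 13). Hence c = [7, 10, 9, 2, 8].
  Check: interpolating c through the α_i gives m(x) = 1 + 11·x (degree < 2) with m(α_i) = c_i for every i, so c is indeed a codeword.


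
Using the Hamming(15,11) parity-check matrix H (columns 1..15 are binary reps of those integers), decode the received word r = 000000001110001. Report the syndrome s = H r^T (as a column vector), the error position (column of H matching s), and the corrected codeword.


s = (0, 1, 1, 1)^T, error position = 7, corrected codeword c = 000000101110001

Compute s = H r^T mod 2 one row at a time:
  s_1 = 0 + 1 + 1 + 1 + 0 + 0 + 0 + 1 = 4 ≡ 0 (mod 2).
  s_2 = 0 + 0 + 0 + 0 + 0 + 0 + 0 + 1 = 1 ≡ 1 (mod 2).
  s_3 = 0 + 0 + 0 + 0 + 1 + 1 + 0 + 1 = 3 ≡ 1 (mod 2).
  s_4 = 0 + 0 + 0 + 0 + 1 + 1 + 0 + 1 = 3 ≡ 1 (mod 2).
s = (0, 1, 1, 1)^T — this equals column 7 of H (binary 0111), so error is at position 7.
Correct: flip bit 7 of r = 000000001110001 to get c = 000000101110001.


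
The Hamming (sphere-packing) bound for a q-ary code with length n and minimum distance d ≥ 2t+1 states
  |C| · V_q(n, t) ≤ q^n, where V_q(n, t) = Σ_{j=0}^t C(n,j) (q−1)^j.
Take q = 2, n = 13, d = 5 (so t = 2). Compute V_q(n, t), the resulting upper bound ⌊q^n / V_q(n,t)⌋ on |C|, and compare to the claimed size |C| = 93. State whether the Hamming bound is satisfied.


V_q(n, t) = 92, q^n = 8192, Hamming bound = 89, |C| = 93 > bound (violated).

Step 1: Compute V_q(n, t) = Σ_{j=0}^2 C(n, j) (q−1)^j.
  j = 0: C(13,0)·(1)^0 = 1·1 = 1.
  j = 1: C(13,1)·(1)^1 = 13·1 = 13.
  j = 2: C(13,2)·(1)^2 = 78·1 = 78.
  V_q(n, t) = 1 + 13 + 78 = 92.
Step 2: q^n = 2^13 = 8192.
Step 3: Hamming bound ⌊q^n / V_q(n,t)⌋ = ⌊8192/92⌋ = 89.
Step 4: Compare |C| = 93 to 89: violated.
The claimed |C| lies above the Hamming bound, so no 2-ary code of length 13 with d ≥ 5 can have 93 codewords.


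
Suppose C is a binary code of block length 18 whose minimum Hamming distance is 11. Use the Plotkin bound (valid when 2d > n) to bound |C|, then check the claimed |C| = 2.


Plotkin bound M ≤ 4; given |C| = 2 ≤ bound (satisfied).

Check applicability: 2d = 22, n = 18.
2d − n = 4 > 0, so Plotkin applies.
Compute d/(2d−n) = 11/4 ≈ 2.7500.
⌊d/(2d−n)⌋ = 2.
Plotkin bound: M ≤ 2·2 = 4.
Given |C| = 2, check: satisfied.
This |C| is below the Plotkin bound.


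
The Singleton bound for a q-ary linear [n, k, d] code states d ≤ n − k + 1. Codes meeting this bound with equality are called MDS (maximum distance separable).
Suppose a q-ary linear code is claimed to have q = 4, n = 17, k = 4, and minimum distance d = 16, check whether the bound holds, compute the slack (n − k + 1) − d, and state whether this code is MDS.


Singleton RHS = n − k + 1 = 14, slack = -2, bound violated (no such code; not MDS).

Singleton bound: d ≤ n − k + 1.
Here n = 17, k = 4, so n − k + 1 = 14.
Given d = 16, check d ≤ 14: NO.
Slack = (n − k + 1) − d = -2.
The slack is negative: d = 16 exceeds n − k + 1 = 14 by 2, so the Singleton bound is violated and no linear [17, 4, 16]_4 code can exist. In particular it is not MDS (MDS requires d = n − k + 1 exactly).
Description: the claimed parameters are [17, 4, 16]_4; such a code would be impossible (violates the Singleton bound).


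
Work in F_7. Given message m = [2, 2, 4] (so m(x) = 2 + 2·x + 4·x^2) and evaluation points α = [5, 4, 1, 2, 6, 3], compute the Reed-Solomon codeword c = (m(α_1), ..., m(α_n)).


c = [0, 4, 1, 1, 4, 2]

Message polynomial: m(x) = 2 + 2·x + 4·x^2 (mod 7).
For each evaluation point α_i, compute m(α_i) mod 7:
  α_1 = 5: Horner steps 4 → 1 → 0, so m(5) = 0.
  α_2 = 4: Horner steps 4 → 4 → 4, so m(4) = 4.
  α_3 = 1: Horner steps 4 → 6 → 1, so m(1) = 1.
  α_4 = 2: Horner steps 4 → 3 → 1, so m(2) = 1.
  α_5 = 6: Horner steps 4 → 5 → 4, so m(6) = 4.
  α_6 = 3: Horner steps 4 → 0 → 2, so m(3) = 2.
Codeword c = [0, 4, 1, 1, 4, 2] ∈ F_7^6.


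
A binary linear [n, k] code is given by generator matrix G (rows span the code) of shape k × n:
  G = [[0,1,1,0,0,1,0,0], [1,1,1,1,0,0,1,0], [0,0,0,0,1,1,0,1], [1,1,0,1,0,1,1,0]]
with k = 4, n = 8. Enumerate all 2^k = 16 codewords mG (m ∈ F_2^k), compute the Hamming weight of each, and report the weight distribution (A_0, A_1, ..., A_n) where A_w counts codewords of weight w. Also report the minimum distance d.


Weight distribution: A_0 = 1, A_1 = 1, A_2 = 1, A_3 = 3, A_4 = 4, A_5 = 3, A_6 = 1, A_7 = 1, A_8 = 1. Minimum distance d = 1.

Enumerate all 2^4 = 16 messages m ∈ F_2^4.
For each, compute codeword c = mG in F_2^8, then tally its weight.
  m = 0000 → c = 00000000, weight = 0.
  m = 1000 → c = 01100100, weight = 3.
  m = 0100 → c = 11110010, weight = 5.
  m = 1100 → c = 10010110, weight = 4.
  m = 0010 → c = 00001101, weight = 3.
  m = 1010 → c = 01101001, weight = 4.
  m = 0110 → c = 11111111, weight = 8.
  m = 1110 → c = 10011011, weight = 5.
  m = 0001 → c = 11010110, weight = 5.
  m = 1001 → c = 10110010, weight = 4.
  m = 0101 → c = 00100100, weight = 2.
  m = 1101 → c = 01000000, weight = 1.
  m = 0011 → c = 11011011, weight = 6.
  m = 1011 → c = 10111111, weight = 7.
  m = 0111 → c = 00101001, weight = 3.
  m = 1111 → c = 01001101, weight = 4.
Tally weights:
  weight 0: 1 codewords.
  weight 1: 1 codewords.
  weight 2: 1 codewords.
  weight 3: 3 codewords.
  weight 4: 4 codewords.
  weight 5: 3 codewords.
  weight 6: 1 codewords.
  weight 7: 1 codewords.
  weight 8: 1 codewords.
Minimum distance d = smallest w > 0 with A_w > 0 = 1.
Sanity: Σ A_w = 16 = 2^4 = 16 ✓.
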